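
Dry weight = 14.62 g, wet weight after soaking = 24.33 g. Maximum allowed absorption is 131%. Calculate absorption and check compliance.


Absorption = 66.4%
Compliant: Yes

WA = (24.33 - 14.62) / 14.62 x 100 = 66.4%
Maximum allowed: 131%
Compliant: Yes


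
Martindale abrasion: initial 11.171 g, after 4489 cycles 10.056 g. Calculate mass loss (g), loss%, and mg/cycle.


Mass loss = 1.115 g
Loss = 9.98%
Rate = 0.248 mg/cycle

Loss = 11.171 - 10.056 = 1.115 g
Loss% = 1.115 / 11.171 x 100 = 9.98%
Rate = 1.115 / 4489 x 1000 = 0.248 mg/cycle


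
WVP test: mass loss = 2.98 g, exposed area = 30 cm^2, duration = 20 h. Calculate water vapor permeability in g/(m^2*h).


49.67 g/(m^2*h)

WVP = mass_loss / (area x time) x 10000
WVP = 2.98 / (30 x 20) x 10000
WVP = 2.98 / 600 x 10000 = 49.67 g/(m^2*h)


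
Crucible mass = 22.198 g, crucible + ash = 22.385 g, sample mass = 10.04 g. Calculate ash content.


Ash mass = 0.187 g
Ash content = 1.86%

Ash mass = 22.385 - 22.198 = 0.187 g
Ash% = 0.187 / 10.04 x 100 = 1.86%


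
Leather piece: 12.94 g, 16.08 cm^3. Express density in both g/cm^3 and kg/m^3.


0.805 g/cm^3
805 kg/m^3

Density = 12.94 / 16.08 = 0.805 g/cm^3
Convert: 0.805 x 1000 = 805 kg/m^3


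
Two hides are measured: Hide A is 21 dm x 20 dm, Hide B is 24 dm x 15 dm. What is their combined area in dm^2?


Hide A area = 21 x 20 = 420 dm^2
Hide B area = 24 x 15 = 360 dm^2
Total = 420 + 360 = 780 dm^2


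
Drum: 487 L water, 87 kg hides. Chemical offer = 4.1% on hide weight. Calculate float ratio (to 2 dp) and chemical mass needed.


Float ratio = 5.60
Chemical needed = 3.567 kg

Float ratio = 487 / 87 = 5.60
Chemical = 87 x 4.1 / 100 = 3.567 kg


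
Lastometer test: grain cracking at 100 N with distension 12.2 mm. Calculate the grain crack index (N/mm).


8.2 N/mm


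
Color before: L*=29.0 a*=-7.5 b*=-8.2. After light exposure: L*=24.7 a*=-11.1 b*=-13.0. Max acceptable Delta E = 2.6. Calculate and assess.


dL = -4.3, da = -3.6, db = -4.8
dE = sqrt((-4.3)^2 + (-3.6)^2 + (-4.8)^2) = 7.38
Max = 2.6
Passes: No


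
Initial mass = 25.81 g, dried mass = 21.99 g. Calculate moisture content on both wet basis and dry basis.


Wet basis = 14.8%
Dry basis = 17.4%

Moisture lost = 25.81 - 21.99 = 3.82 g
Wet basis MC = 3.82 / 25.81 x 100 = 14.8%
Dry basis MC = 3.82 / 21.99 x 100 = 17.4%


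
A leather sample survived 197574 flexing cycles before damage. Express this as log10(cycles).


log10(197574) = 5.30


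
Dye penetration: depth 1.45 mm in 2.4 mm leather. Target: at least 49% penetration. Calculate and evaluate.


Penetration = 1.45 / 2.4 x 100 = 60.4%
Target: 49%
Meets target: Yes


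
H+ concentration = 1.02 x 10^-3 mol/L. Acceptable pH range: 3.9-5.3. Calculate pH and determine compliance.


pH = 2.99
Compliant: No


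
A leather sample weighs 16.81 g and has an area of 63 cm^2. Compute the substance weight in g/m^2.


2668.3 g/m^2


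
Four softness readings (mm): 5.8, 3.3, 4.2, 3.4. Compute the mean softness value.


Sum = 5.8 + 3.3 + 4.2 + 3.4
Mean = 16.7 / 4 = 4.18 mm


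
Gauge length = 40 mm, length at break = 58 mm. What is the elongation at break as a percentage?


Extension = 58 - 40 = 18 mm
Elongation = 18 / 40 x 100 = 45.0%


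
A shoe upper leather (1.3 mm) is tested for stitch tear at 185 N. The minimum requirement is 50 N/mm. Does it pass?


STS = 142.3 N/mm
Passes: Yes

STS = 185 / 1.3 = 142.3 N/mm
Minimum required: 50 N/mm
Passes: Yes


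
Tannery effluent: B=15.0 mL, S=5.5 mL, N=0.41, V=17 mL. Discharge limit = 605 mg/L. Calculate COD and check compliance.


COD = (15.0 - 5.5) x 0.41 x 8000 / 17 = 1832.9 mg/L
Limit: 605 mg/L
Compliant: No


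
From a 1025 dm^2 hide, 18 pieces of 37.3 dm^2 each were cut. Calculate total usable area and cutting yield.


Total usable = 18 x 37.3 = 671.4 dm^2
Yield = 671.4 / 1025 x 100 = 65.5%


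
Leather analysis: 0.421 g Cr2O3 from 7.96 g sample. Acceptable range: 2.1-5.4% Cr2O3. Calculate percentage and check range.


Cr2O3% = 0.421 / 7.96 x 100 = 5.29%
Acceptable range: 2.1 to 5.4%
Within range: Yes


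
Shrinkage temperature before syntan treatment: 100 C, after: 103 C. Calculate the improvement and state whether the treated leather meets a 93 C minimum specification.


Improvement = 103 - 100 = 3 C
Spec check: 103 C >= 93 C? Yes


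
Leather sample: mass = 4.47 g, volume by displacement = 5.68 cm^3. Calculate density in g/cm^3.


Density = mass / volume
Density = 4.47 / 5.68 = 0.787 g/cm^3


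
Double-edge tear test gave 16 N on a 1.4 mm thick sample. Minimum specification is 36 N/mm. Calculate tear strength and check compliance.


Tear strength = 11.4 N/mm
Compliant: No

Tear strength = 16 / 1.4 = 11.4 N/mm
Required minimum = 36 N/mm
Compliant: No


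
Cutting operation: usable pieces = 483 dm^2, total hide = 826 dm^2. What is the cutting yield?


Yield = usable / total x 100
Yield = 483 / 826 x 100 = 58.5%


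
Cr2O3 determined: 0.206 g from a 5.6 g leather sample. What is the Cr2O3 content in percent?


Cr2O3% = 0.206 / 5.6 x 100
Cr2O3% = 3.68%


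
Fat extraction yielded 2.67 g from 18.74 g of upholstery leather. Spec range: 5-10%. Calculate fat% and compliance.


Fat content = 14.2%
Compliant: No

Fat% = 2.67 / 18.74 x 100 = 14.2%
Spec range: 5-10%
Compliant: No


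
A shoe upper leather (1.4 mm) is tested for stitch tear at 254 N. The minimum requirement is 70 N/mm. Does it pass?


STS = 254 / 1.4 = 181.4 N/mm
Minimum required: 70 N/mm
Passes: Yes


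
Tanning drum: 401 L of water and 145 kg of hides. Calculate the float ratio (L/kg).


Float ratio = water / hide weight
Ratio = 401 / 145 = 2.8


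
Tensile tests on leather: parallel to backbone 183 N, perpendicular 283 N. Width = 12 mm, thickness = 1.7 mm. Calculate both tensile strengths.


Parallel = 8.97 N/mm^2
Perpendicular = 13.87 N/mm^2


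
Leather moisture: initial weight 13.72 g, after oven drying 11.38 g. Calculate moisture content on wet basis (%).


Moisture = 13.72 - 11.38 = 2.34 g
MC = 2.34 / 13.72 x 100 = 17.1%


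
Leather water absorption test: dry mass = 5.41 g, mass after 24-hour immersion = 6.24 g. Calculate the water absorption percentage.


Water absorbed = 6.24 - 5.41 = 0.83 g
WA% = 0.83 / 5.41 x 100 = 15.3%


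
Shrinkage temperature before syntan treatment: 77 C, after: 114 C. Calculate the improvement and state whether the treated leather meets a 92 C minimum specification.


Improvement = 37 C
Meets 92 C spec: Yes

Improvement = 114 - 77 = 37 C
Spec check: 114 C >= 92 C? Yes


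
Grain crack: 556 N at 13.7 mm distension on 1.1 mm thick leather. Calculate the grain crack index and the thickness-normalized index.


Crack index = 40.6 N/mm
Normalized index = 36.9 N/mm per mm

Crack index = 556 / 13.7 = 40.6 N/mm
Normalized = 40.6 / 1.1 = 36.9 N/mm per mm


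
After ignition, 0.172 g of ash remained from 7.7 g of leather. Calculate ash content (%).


Ash% = 0.172 / 7.7 x 100
Ash% = 2.23%


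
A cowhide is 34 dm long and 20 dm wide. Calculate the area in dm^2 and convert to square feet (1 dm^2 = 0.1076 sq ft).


Area = 34 x 20 = 680 dm^2
Conversion: 680 x 0.1076 = 73.17 sq ft


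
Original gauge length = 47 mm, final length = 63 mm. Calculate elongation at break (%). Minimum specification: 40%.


Extension = 63 - 47 = 16 mm
Elongation = 16 / 47 x 100 = 34.0%
Minimum required: 40%
Meets specification: No


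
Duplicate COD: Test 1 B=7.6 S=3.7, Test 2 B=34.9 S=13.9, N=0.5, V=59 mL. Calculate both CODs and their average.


COD1 = 264.4 mg/L
COD2 = 1423.7 mg/L
Average = 844.1 mg/L

COD1 = (7.6 - 3.7) x 0.5 x 8000 / 59 = 264.4 mg/L
COD2 = (34.9 - 13.9) x 0.5 x 8000 / 59 = 1423.7 mg/L
Average = (264.4 + 1423.7) / 2 = 844.1 mg/L


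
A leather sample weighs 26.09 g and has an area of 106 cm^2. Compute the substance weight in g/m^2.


Substance weight = mass / area x 10000
SW = 26.09 / 106 x 10000
SW = 2461.3 g/m^2


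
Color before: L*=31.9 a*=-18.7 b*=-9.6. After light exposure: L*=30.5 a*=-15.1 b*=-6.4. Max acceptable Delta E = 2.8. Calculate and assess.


dL = -1.4, da = 3.6, db = 3.2
dE = sqrt((-1.4)^2 + (3.6)^2 + (3.2)^2) = 5.02
Max = 2.8
Passes: No


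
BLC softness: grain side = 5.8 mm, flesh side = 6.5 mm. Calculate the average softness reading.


Average = (5.8 + 6.5) / 2
Average = 6.15 mm


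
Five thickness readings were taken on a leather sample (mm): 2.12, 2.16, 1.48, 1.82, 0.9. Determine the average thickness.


Sum = 2.12 + 2.16 + 1.48 + 1.82 + 0.9 = 8.48
Average = 8.48 / 5 = 1.70 mm


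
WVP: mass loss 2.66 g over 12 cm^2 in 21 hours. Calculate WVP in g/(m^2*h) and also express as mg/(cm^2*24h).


WVP = 2.66 / (12 x 21) x 10000 = 105.56 g/(m^2*h)
Mass loss in mg = 2.66 x 1000 = 2660 mg
Per cm^2 per 24h in mg: 2660 x 24 / (12 x 21) = 63840 / 252 = 253.33 mg/(cm^2*24h)


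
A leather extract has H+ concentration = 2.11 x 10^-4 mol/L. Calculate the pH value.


pH = 3.68

pH = -log10[H+]
pH = -log10(2.11 x 10^-4) = 3.68


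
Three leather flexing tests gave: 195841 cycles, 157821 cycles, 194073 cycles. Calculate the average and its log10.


Average = 182578 cycles
log10 = 5.26


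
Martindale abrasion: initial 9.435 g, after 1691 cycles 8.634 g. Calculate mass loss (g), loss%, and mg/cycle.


Mass loss = 0.801 g
Loss = 8.49%
Rate = 0.474 mg/cycle


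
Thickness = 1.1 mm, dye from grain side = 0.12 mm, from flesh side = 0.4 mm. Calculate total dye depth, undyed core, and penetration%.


Total dyed = 0.12 + 0.4 = 0.52 mm
Undyed core = 1.1 - 0.52 = 0.58 mm
Penetration = 0.52 / 1.1 x 100 = 47.3%


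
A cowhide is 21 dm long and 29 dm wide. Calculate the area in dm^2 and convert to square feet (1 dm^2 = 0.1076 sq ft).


609 dm^2
65.53 sq ft

Area = 21 x 29 = 609 dm^2
Conversion: 609 x 0.1076 = 65.53 sq ft


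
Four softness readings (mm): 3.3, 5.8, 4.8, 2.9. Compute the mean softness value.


4.20 mm

Sum = 3.3 + 5.8 + 4.8 + 2.9
Mean = 16.8 / 4 = 4.20 mm


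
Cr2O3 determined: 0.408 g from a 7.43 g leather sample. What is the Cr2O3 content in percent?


Cr2O3% = 0.408 / 7.43 x 100
Cr2O3% = 5.49%


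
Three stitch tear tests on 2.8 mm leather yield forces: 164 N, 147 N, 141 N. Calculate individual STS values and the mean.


STS1 = 58.6 N/mm
STS2 = 52.5 N/mm
STS3 = 50.4 N/mm
Mean = 53.8 N/mm

STS1 = 164 / 2.8 = 58.6 N/mm
STS2 = 147 / 2.8 = 52.5 N/mm
STS3 = 141 / 2.8 = 50.4 N/mm
Mean = (58.6 + 52.5 + 50.4) / 3 = 53.8 N/mm


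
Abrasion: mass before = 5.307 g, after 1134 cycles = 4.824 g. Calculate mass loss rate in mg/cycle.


Mass loss = 5.307 - 4.824 = 0.483 g
Rate = 0.483 / 1134 x 1000 = 0.426 mg/cycle


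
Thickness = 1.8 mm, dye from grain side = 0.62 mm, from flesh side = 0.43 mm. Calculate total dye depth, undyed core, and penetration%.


Total dyed = 0.62 + 0.43 = 1.05 mm
Undyed core = 1.8 - 1.05 = 0.75 mm
Penetration = 1.05 / 1.8 x 100 = 58.3%


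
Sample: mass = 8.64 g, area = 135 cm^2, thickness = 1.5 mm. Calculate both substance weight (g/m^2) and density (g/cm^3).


SW = 8.64 / 135 x 10000 = 640.0 g/m^2
Volume = 135 x 1.5 / 10 = 20.25 cm^3
Density = 8.64 / 20.25 = 0.427 g/cm^3


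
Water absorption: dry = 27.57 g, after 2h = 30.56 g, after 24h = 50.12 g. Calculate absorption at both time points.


2h absorption = 10.8%
24h absorption = 81.8%

WA (2h) = (30.56 - 27.57) / 27.57 x 100 = 10.8%
WA (24h) = (50.12 - 27.57) / 27.57 x 100 = 81.8%


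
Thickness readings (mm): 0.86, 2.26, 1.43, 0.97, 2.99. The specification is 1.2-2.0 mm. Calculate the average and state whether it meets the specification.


Average = 1.70 mm
Within specification: Yes

Sum = 8.51
Average = 8.51 / 5 = 1.70 mm
Specification range: 1.2 to 2.0 mm
Within spec: Yes


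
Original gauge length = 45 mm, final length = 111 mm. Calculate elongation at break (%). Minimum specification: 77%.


Extension = 111 - 45 = 66 mm
Elongation = 66 / 45 x 100 = 146.7%
Minimum required: 77%
Meets specification: Yes


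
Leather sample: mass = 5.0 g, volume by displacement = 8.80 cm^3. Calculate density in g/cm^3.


Density = mass / volume
Density = 5.0 / 8.80 = 0.568 g/cm^3


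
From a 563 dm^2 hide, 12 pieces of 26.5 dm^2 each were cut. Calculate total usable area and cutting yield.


Total usable = 12 x 26.5 = 318.0 dm^2
Yield = 318.0 / 563 x 100 = 56.5%


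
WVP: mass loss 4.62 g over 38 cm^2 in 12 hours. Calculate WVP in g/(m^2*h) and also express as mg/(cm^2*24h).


WVP = 4.62 / (38 x 12) x 10000 = 101.32 g/(m^2*h)
Mass loss in mg = 4.62 x 1000 = 4620 mg
Per cm^2 per 24h in mg: 4620 x 24 / (38 x 12) = 110880 / 456 = 243.16 mg/(cm^2*24h)


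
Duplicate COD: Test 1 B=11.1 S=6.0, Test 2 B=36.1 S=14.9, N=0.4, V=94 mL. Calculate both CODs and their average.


COD1 = 173.6 mg/L
COD2 = 721.7 mg/L
Average = 447.7 mg/L

COD1 = (11.1 - 6.0) x 0.4 x 8000 / 94 = 173.6 mg/L
COD2 = (36.1 - 14.9) x 0.4 x 8000 / 94 = 721.7 mg/L
Average = (173.6 + 721.7) / 2 = 447.7 mg/L


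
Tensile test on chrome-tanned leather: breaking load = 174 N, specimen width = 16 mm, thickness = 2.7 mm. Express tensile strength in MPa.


Cross-section = 16 x 2.7 = 43.2 mm^2
TS = 174 / 43.2 = 4.03 MPa
(1 N/mm^2 = 1 MPa)


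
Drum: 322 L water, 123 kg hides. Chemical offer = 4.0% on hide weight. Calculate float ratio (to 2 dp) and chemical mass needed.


Float ratio = 2.62
Chemical needed = 4.92 kg


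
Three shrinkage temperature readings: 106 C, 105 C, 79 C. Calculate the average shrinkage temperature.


96.7 C


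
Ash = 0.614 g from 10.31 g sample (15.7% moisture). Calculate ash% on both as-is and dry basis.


As-is ash% = 0.614 / 10.31 x 100 = 5.96%
Dry mass = 10.31 x (100 - 15.7) / 100 = 8.69133 g
Dry-basis ash% = 0.614 / 8.69133 x 100 = 7.06%


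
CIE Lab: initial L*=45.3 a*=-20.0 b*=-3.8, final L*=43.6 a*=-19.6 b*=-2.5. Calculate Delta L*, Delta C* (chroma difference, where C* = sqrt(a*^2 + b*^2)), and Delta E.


Delta L* = 43.6 - 45.3 = -1.7
C1* = sqrt((-20.0)^2 + (-3.8)^2) = 20.358
C2* = sqrt((-19.6)^2 + (-2.5)^2) = 19.759
Delta C* = 19.759 - 20.358 = -0.60
Delta E = sqrt((-1.7)^2 + (0.4)^2 + (1.3)^2) = 2.18


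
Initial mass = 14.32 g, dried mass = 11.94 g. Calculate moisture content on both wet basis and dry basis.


Moisture lost = 14.32 - 11.94 = 2.38 g
Wet basis MC = 2.38 / 14.32 x 100 = 16.6%
Dry basis MC = 2.38 / 11.94 x 100 = 19.9%


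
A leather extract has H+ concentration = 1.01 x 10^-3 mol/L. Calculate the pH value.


pH = 3.00

pH = -log10[H+]
pH = -log10(1.01 x 10^-3) = 3.00


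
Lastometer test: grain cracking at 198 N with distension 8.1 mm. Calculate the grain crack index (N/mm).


24.4 N/mm


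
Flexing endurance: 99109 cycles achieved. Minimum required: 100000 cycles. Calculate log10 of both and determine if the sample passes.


log10(99109) = 5.00
log10(100000) = 5.00
Passes: No


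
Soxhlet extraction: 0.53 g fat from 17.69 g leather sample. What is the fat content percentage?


3.0%


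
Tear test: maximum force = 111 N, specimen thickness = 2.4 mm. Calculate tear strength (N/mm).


Tear strength = force / thickness
Tear = 111 / 2.4 = 46.3 N/mm


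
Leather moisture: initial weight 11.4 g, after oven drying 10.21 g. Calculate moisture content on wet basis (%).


10.4%

Moisture = 11.4 - 10.21 = 1.19 g
MC = 1.19 / 11.4 x 100 = 10.4%


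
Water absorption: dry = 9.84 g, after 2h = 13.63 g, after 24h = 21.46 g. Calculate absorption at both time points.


2h absorption = 38.5%
24h absorption = 118.1%

WA (2h) = (13.63 - 9.84) / 9.84 x 100 = 38.5%
WA (24h) = (21.46 - 9.84) / 9.84 x 100 = 118.1%


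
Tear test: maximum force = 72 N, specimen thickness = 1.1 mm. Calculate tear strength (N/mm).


65.5 N/mm

Tear strength = force / thickness
Tear = 72 / 1.1 = 65.5 N/mm


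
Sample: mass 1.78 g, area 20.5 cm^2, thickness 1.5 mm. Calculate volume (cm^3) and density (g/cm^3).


Thickness in cm = 1.5 / 10 = 0.15 cm
Volume = 20.5 x 0.15 = 3.075 cm^3
Density = 1.78 / 3.075 = 0.579 g/cm^3


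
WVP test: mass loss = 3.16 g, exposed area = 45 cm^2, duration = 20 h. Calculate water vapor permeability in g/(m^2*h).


WVP = mass_loss / (area x time) x 10000
WVP = 3.16 / (45 x 20) x 10000
WVP = 3.16 / 900 x 10000 = 35.11 g/(m^2*h)


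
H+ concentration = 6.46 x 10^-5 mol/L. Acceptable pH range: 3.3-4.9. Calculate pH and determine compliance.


pH = 4.19
Compliant: Yes

pH = -log10(6.46 x 10^-5) = 4.19
Range: 3.3 to 4.9
Compliant: Yes


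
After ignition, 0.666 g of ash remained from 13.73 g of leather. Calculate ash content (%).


Ash% = 0.666 / 13.73 x 100
Ash% = 4.85%


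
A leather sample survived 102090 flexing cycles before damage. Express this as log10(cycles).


log10(102090) = 5.01


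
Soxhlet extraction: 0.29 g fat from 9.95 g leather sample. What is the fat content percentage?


2.9%


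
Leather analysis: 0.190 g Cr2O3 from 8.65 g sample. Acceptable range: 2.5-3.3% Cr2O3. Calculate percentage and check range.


Cr2O3 = 2.20%
Within range: No

Cr2O3% = 0.190 / 8.65 x 100 = 2.20%
Acceptable range: 2.5 to 3.3%
Within range: No


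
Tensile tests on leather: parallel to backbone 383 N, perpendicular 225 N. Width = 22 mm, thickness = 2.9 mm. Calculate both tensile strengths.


Parallel = 6.00 N/mm^2
Perpendicular = 3.53 N/mm^2

Area = 22 x 2.9 = 63.8 mm^2
TS (parallel) = 383 / 63.8 = 6.00 N/mm^2
TS (perpendicular) = 225 / 63.8 = 3.53 N/mm^2


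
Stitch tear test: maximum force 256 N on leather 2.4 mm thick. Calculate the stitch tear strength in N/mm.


106.7 N/mm

Stitch tear strength = force / thickness
STS = 256 / 2.4 = 106.7 N/mm


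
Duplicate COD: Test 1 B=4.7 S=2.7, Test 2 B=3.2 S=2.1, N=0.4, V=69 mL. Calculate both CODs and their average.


COD1 = (4.7 - 2.7) x 0.4 x 8000 / 69 = 92.8 mg/L
COD2 = (3.2 - 2.1) x 0.4 x 8000 / 69 = 51.0 mg/L
Average = (92.8 + 51.0) / 2 = 71.9 mg/L


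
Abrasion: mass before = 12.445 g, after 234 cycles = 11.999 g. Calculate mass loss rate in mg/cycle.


Mass loss = 12.445 - 11.999 = 0.446 g
Rate = 0.446 / 234 x 1000 = 1.906 mg/cycle


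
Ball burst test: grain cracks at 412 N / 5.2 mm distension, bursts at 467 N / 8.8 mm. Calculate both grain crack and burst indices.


Crack index = 79.2 N/mm
Burst index = 53.1 N/mm

Crack index = 412 / 5.2 = 79.2 N/mm
Burst index = 467 / 8.8 = 53.1 N/mm


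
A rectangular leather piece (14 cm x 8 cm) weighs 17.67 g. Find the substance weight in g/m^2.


Area = 14 x 8 = 112 cm^2
SW = 17.67 / 112 x 10000 = 1577.7 g/m^2


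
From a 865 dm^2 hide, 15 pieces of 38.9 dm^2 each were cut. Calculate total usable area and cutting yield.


Total usable = 15 x 38.9 = 583.5 dm^2
Yield = 583.5 / 865 x 100 = 67.5%


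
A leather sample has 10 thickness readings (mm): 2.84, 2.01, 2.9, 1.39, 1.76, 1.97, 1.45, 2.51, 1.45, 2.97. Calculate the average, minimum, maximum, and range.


Average = 2.13 mm
Min = 1.39 mm
Max = 2.97 mm
Range = 1.58 mm


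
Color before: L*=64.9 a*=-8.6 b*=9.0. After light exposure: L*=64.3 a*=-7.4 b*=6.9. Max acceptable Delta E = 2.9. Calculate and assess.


Delta E = 2.49
Passes: Yes


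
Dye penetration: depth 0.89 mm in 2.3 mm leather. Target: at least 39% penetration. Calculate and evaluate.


Penetration = 38.7%
Meets target: No


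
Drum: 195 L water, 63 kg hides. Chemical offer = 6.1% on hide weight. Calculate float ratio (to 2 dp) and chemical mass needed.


Float ratio = 195 / 63 = 3.10
Chemical = 63 x 6.1 / 100 = 3.843 kg


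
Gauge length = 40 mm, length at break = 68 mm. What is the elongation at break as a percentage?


Extension = 68 - 40 = 28 mm
Elongation = 28 / 40 x 100 = 70.0%


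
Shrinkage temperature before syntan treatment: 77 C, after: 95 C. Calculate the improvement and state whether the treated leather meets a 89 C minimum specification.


Improvement = 18 C
Meets 89 C spec: Yes


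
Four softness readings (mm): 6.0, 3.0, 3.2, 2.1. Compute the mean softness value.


Sum = 6.0 + 3.0 + 3.2 + 2.1
Mean = 14.3 / 4 = 3.58 mm


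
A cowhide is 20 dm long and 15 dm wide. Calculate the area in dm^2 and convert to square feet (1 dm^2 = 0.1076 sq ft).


Area = 20 x 15 = 300 dm^2
Conversion: 300 x 0.1076 = 32.28 sq ft


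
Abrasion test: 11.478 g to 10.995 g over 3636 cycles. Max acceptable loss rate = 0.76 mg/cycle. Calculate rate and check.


Loss = 11.478 - 10.995 = 0.483 g
Rate = 0.483 g / 3636 cycles x 1000 = 0.133 mg/cycle
Max = 0.76 mg/cycle
Passes: Yes


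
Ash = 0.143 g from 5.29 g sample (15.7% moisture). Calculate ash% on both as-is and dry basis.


As-is ash = 2.70%
Dry-basis ash = 3.21%

As-is ash% = 0.143 / 5.29 x 100 = 2.70%
Dry mass = 5.29 x (100 - 15.7) / 100 = 4.45947 g
Dry-basis ash% = 0.143 / 4.45947 x 100 = 3.21%


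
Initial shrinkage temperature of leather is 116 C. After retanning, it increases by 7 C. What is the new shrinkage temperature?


New Ts = 116 + 7 = 123 C


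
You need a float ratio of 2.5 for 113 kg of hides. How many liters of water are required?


Water = hide weight x target ratio
Water = 113 x 2.5 = 282.5 L


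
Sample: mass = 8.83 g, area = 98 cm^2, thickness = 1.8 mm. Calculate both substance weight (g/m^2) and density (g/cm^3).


SW = 8.83 / 98 x 10000 = 901.0 g/m^2
Volume = 98 x 1.8 / 10 = 17.64 cm^3
Density = 8.83 / 17.64 = 0.501 g/cm^3


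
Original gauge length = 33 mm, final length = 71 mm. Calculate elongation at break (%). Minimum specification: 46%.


Extension = 71 - 33 = 38 mm
Elongation = 38 / 33 x 100 = 115.2%
Minimum required: 46%
Meets specification: Yes


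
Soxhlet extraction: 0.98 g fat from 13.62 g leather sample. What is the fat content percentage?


7.2%


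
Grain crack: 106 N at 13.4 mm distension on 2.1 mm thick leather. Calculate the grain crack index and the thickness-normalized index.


Crack index = 7.9 N/mm
Normalized index = 3.8 N/mm per mm

Crack index = 106 / 13.4 = 7.9 N/mm
Normalized = 7.9 / 2.1 = 3.8 N/mm per mm


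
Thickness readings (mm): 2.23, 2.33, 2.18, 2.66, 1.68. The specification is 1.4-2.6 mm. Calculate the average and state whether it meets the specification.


Average = 2.22 mm
Within specification: Yes

Sum = 11.08
Average = 11.08 / 5 = 2.22 mm
Specification range: 1.4 to 2.6 mm
Within spec: Yes


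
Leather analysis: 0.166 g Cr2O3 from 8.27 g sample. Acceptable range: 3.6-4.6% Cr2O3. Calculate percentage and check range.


Cr2O3 = 2.01%
Within range: No

Cr2O3% = 0.166 / 8.27 x 100 = 2.01%
Acceptable range: 3.6 to 4.6%
Within range: No


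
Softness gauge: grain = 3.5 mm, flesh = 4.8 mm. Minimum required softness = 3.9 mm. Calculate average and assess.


Average = (3.5 + 4.8) / 2 = 4.15 mm
Minimum = 3.9 mm
Meets requirement: Yes


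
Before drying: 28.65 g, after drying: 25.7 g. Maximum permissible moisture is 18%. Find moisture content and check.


Moisture content = 10.3%
Acceptable: Yes

MC = (28.65 - 25.7) / 28.65 x 100 = 10.3%
Maximum: 18%
Acceptable: Yes


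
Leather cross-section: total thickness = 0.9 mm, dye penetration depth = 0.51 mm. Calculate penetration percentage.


56.7%

Penetration% = 0.51 / 0.9 x 100
Penetration = 56.7%


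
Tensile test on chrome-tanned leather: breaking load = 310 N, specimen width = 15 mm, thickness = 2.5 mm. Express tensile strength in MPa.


8.27 MPa

Cross-section = 15 x 2.5 = 37.5 mm^2
TS = 310 / 37.5 = 8.27 MPa
(1 N/mm^2 = 1 MPa)


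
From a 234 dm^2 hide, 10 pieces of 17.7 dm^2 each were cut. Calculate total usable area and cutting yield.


Usable area = 177.0 dm^2
Yield = 75.6%


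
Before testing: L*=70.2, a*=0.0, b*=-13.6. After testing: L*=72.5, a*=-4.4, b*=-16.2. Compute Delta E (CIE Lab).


Delta E = 5.60


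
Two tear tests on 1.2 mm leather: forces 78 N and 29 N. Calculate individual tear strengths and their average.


Tear 1 = 65.0 N/mm
Tear 2 = 24.2 N/mm
Average = 44.6 N/mm


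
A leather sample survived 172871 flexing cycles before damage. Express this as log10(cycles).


log10(172871) = 5.24


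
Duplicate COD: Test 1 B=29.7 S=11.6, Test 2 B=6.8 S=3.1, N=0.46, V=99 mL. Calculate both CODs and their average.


COD1 = 672.8 mg/L
COD2 = 137.5 mg/L
Average = 405.2 mg/L

COD1 = (29.7 - 11.6) x 0.46 x 8000 / 99 = 672.8 mg/L
COD2 = (6.8 - 3.1) x 0.46 x 8000 / 99 = 137.5 mg/L
Average = (672.8 + 137.5) / 2 = 405.2 mg/L


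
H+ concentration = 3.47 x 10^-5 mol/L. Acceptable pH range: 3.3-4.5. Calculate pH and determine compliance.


pH = -log10(3.47 x 10^-5) = 4.46
Range: 3.3 to 4.5
Compliant: Yes


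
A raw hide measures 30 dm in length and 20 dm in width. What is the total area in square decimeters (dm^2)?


Area = length x width
Area = 30 x 20 = 600 dm^2


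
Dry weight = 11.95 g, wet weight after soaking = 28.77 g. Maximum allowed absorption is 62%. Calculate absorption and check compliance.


Absorption = 140.8%
Compliant: No

WA = (28.77 - 11.95) / 11.95 x 100 = 140.8%
Maximum allowed: 62%
Compliant: No


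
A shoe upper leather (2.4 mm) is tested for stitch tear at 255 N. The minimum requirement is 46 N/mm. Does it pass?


STS = 255 / 2.4 = 106.3 N/mm
Minimum required: 46 N/mm
Passes: Yes


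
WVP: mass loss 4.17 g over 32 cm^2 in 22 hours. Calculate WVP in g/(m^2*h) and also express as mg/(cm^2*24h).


WVP = 59.23 g/(m^2*h)
Daily rate = 142.16 mg/(cm^2*24h)

WVP = 4.17 / (32 x 22) x 10000 = 59.23 g/(m^2*h)
Mass loss in mg = 4.17 x 1000 = 4170 mg
Per cm^2 per 24h in mg: 4170 x 24 / (32 x 22) = 100080 / 704 = 142.16 mg/(cm^2*24h)


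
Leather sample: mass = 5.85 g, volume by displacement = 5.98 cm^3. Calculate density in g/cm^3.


0.978 g/cm^3

Density = mass / volume
Density = 5.85 / 5.98 = 0.978 g/cm^3


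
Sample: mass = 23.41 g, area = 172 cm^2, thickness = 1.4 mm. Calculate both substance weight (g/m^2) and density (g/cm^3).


SW = 23.41 / 172 x 10000 = 1361.0 g/m^2
Volume = 172 x 1.4 / 10 = 24.08 cm^3
Density = 23.41 / 24.08 = 0.972 g/cm^3


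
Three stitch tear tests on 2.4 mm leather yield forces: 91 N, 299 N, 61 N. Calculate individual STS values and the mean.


STS1 = 91 / 2.4 = 37.9 N/mm
STS2 = 299 / 2.4 = 124.6 N/mm
STS3 = 61 / 2.4 = 25.4 N/mm
Mean = (37.9 + 124.6 + 25.4) / 3 = 62.6 N/mm


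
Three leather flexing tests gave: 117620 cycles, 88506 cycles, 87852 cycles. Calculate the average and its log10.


Average = (117620 + 88506 + 87852) / 3 = 97993 cycles
log10(97993) = 4.99


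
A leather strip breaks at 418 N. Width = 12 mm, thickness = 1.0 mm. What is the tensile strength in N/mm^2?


Cross-sectional area = 12 x 1.0 = 12.0 mm^2
Tensile strength = 418 / 12.0 = 34.83 N/mm^2


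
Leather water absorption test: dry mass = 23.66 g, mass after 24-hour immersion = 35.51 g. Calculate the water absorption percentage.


Water absorbed = 35.51 - 23.66 = 11.85 g
WA% = 11.85 / 23.66 x 100 = 50.1%


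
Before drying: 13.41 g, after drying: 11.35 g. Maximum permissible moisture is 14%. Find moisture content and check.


Moisture content = 15.4%
Acceptable: No


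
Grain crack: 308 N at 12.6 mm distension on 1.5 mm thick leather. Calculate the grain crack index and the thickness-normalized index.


Crack index = 308 / 12.6 = 24.4 N/mm
Normalized = 24.4 / 1.5 = 16.3 N/mm per mm


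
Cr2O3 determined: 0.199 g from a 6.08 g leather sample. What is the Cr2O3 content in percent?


Cr2O3% = 0.199 / 6.08 x 100
Cr2O3% = 3.27%


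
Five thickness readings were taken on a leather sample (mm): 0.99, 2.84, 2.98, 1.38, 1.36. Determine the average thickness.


Sum = 0.99 + 2.84 + 2.98 + 1.38 + 1.36 = 9.55
Average = 9.55 / 5 = 1.91 mm


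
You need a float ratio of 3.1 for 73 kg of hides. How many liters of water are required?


226.3 L

Water = hide weight x target ratio
Water = 73 x 3.1 = 226.3 L


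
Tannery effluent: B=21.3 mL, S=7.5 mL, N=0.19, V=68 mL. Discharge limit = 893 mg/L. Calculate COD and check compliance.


COD = 308.5 mg/L
Compliant: Yes

COD = (21.3 - 7.5) x 0.19 x 8000 / 68 = 308.5 mg/L
Limit: 893 mg/L
Compliant: Yes


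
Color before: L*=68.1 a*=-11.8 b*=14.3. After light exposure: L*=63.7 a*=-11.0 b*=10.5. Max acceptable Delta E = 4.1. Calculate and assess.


dL = -4.4, da = 0.8, db = -3.8
dE = sqrt((-4.4)^2 + (0.8)^2 + (-3.8)^2) = 5.87
Max = 4.1
Passes: No


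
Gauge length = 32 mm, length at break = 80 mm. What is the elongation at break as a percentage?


Extension = 80 - 32 = 48 mm
Elongation = 48 / 32 x 100 = 150.0%


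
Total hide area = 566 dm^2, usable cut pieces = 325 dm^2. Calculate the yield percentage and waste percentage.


Yield = 57.4%
Waste = 42.6%


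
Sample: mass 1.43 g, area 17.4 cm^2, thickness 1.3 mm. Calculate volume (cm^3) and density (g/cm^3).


Volume = 2.262 cm^3
Density = 0.632 g/cm^3

Thickness in cm = 1.3 / 10 = 0.13 cm
Volume = 17.4 x 0.13 = 2.262 cm^3
Density = 1.43 / 2.262 = 0.632 g/cm^3


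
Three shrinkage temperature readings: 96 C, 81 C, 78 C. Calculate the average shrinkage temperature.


Average = (96 + 81 + 78) / 3
Average = 255 / 3 = 85.0 C


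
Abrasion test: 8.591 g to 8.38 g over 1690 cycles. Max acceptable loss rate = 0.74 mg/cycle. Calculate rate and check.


Rate = 0.125 mg/cycle
Passes: Yes


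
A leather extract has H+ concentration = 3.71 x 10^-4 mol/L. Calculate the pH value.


pH = -log10[H+]
pH = -log10(3.71 x 10^-4) = 3.43


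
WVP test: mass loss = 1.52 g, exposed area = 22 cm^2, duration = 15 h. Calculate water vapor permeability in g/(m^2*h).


WVP = mass_loss / (area x time) x 10000
WVP = 1.52 / (22 x 15) x 10000
WVP = 1.52 / 330 x 10000 = 46.06 g/(m^2*h)


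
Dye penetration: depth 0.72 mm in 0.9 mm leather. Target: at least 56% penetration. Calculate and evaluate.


Penetration = 0.72 / 0.9 x 100 = 80.0%
Target: 56%
Meets target: Yes


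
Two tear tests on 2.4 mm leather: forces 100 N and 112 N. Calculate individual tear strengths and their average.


Tear 1 = 100 / 2.4 = 41.7 N/mm
Tear 2 = 112 / 2.4 = 46.7 N/mm
Average = (41.7 + 46.7) / 2 = 44.2 N/mm


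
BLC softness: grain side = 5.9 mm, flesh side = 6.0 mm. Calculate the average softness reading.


Average = (5.9 + 6.0) / 2
Average = 5.95 mm


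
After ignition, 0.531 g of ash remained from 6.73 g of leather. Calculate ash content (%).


Ash% = 0.531 / 6.73 x 100
Ash% = 7.89%


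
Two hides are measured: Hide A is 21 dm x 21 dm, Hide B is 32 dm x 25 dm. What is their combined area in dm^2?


Hide A area = 21 x 21 = 441 dm^2
Hide B area = 32 x 25 = 800 dm^2
Total = 441 + 800 = 1241 dm^2


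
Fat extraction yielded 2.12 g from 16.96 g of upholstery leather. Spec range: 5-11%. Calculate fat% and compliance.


Fat% = 2.12 / 16.96 x 100 = 12.5%
Spec range: 5-11%
Compliant: No


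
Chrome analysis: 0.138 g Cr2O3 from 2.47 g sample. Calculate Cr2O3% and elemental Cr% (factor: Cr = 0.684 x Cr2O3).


Cr2O3 = 5.59%
Cr = 3.82%

Cr2O3% = 0.138 / 2.47 x 100 = 5.59%
Cr% = 5.59 x 0.684 = 3.82%


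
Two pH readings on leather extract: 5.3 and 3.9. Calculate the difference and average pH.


Difference = |5.3 - 3.9| = 1.4
Average = (5.3 + 3.9) / 2 = 4.60


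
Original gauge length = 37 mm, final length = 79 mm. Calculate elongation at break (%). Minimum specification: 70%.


Elongation = 113.5%
Meets spec: Yes

Extension = 79 - 37 = 42 mm
Elongation = 42 / 37 x 100 = 113.5%
Minimum required: 70%
Meets specification: Yes


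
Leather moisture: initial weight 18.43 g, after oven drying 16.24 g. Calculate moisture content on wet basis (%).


Moisture = 18.43 - 16.24 = 2.19 g
MC = 2.19 / 18.43 x 100 = 11.9%


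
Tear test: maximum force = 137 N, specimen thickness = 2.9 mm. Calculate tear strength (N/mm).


Tear strength = force / thickness
Tear = 137 / 2.9 = 47.2 N/mm


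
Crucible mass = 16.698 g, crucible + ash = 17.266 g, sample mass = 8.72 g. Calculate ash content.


Ash mass = 0.568 g
Ash content = 6.51%

Ash mass = 17.266 - 16.698 = 0.568 g
Ash% = 0.568 / 8.72 x 100 = 6.51%


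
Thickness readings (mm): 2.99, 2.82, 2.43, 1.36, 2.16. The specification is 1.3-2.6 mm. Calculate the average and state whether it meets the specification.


Sum = 11.76
Average = 11.76 / 5 = 2.35 mm
Specification range: 1.3 to 2.6 mm
Within spec: Yes


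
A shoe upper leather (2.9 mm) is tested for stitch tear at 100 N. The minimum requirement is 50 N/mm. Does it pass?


STS = 34.5 N/mm
Passes: No

STS = 100 / 2.9 = 34.5 N/mm
Minimum required: 50 N/mm
Passes: No


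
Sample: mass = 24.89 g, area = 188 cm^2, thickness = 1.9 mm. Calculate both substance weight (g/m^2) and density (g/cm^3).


Substance weight = 1323.9 g/m^2
Density = 0.697 g/cm^3

SW = 24.89 / 188 x 10000 = 1323.9 g/m^2
Volume = 188 x 1.9 / 10 = 35.72 cm^3
Density = 24.89 / 35.72 = 0.697 g/cm^3


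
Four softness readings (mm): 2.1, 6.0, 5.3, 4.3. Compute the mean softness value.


4.43 mm

Sum = 2.1 + 6.0 + 5.3 + 4.3
Mean = 17.7 / 4 = 4.43 mm


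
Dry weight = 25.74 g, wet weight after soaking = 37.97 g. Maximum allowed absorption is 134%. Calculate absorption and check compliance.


Absorption = 47.5%
Compliant: Yes


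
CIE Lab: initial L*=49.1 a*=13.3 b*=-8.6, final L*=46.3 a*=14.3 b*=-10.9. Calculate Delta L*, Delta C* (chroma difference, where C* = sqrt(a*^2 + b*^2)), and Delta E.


Delta L* = -2.8
Delta C* = 2.14
Delta E = 3.76

Delta L* = 46.3 - 49.1 = -2.8
C1* = sqrt((13.3)^2 + (-8.6)^2) = 15.838
C2* = sqrt((14.3)^2 + (-10.9)^2) = 17.981
Delta C* = 17.981 - 15.838 = 2.14
Delta E = sqrt((-2.8)^2 + (1.0)^2 + (-2.3)^2) = 3.76


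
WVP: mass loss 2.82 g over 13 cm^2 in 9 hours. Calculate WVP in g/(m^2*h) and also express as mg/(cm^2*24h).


WVP = 2.82 / (13 x 9) x 10000 = 241.03 g/(m^2*h)
Mass loss in mg = 2.82 x 1000 = 2820 mg
Per cm^2 per 24h in mg: 2820 x 24 / (13 x 9) = 67680 / 117 = 578.46 mg/(cm^2*24h)


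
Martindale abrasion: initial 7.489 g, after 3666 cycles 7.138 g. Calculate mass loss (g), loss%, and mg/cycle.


Loss = 7.489 - 7.138 = 0.351 g
Loss% = 0.351 / 7.489 x 100 = 4.69%
Rate = 0.351 / 3666 x 1000 = 0.096 mg/cycle


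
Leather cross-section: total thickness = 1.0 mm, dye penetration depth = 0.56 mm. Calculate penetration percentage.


Penetration% = 0.56 / 1.0 x 100
Penetration = 56.0%


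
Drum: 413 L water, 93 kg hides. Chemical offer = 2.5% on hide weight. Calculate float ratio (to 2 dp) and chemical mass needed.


Float ratio = 4.44
Chemical needed = 2.325 kg

Float ratio = 413 / 93 = 4.44
Chemical = 93 x 2.5 / 100 = 2.325 kg


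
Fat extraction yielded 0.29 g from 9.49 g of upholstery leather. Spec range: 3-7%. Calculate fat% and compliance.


Fat% = 0.29 / 9.49 x 100 = 3.1%
Spec range: 3-7%
Compliant: Yes


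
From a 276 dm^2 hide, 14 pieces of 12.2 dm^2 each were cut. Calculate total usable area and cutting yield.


Usable area = 170.8 dm^2
Yield = 61.9%

Total usable = 14 x 12.2 = 170.8 dm^2
Yield = 170.8 / 276 x 100 = 61.9%


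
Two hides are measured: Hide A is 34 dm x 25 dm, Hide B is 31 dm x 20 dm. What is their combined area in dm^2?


Hide A area = 34 x 25 = 850 dm^2
Hide B area = 31 x 20 = 620 dm^2
Total = 850 + 620 = 1470 dm^2


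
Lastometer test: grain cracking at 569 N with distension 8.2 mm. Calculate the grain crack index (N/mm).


69.4 N/mm

Grain crack index = force / distension
Index = 569 / 8.2 = 69.4 N/mm


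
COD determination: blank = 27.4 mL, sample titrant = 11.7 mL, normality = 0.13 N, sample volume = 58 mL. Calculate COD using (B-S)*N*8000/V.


281.5 mg/L

COD = (27.4 - 11.7) x 0.13 x 8000 / 58
COD = 15.7 x 0.13 x 8000 / 58
COD = 281.5 mg/L


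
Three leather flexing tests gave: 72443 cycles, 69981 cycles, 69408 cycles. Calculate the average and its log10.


Average = 70611 cycles
log10 = 4.85

Average = (72443 + 69981 + 69408) / 3 = 70611 cycles
log10(70611) = 4.85


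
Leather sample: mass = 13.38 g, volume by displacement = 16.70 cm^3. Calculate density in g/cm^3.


Density = mass / volume
Density = 13.38 / 16.70 = 0.801 g/cm^3


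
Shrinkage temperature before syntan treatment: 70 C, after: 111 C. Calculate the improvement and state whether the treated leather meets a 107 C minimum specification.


Improvement = 111 - 70 = 41 C
Spec check: 111 C >= 107 C? Yes


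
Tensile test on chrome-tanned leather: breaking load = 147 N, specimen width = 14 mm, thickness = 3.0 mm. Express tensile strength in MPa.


Cross-section = 14 x 3.0 = 42.0 mm^2
TS = 147 / 42.0 = 3.50 MPa
(1 N/mm^2 = 1 MPa)


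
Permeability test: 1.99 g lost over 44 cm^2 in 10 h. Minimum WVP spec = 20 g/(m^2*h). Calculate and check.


WVP = 1.99 / (44 x 10) x 10000 = 45.23 g/(m^2*h)
Minimum: 20 g/(m^2*h)
Meets spec: Yes


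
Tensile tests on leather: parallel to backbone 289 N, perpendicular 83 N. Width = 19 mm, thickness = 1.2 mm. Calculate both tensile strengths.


Area = 19 x 1.2 = 22.8 mm^2
TS (parallel) = 289 / 22.8 = 12.68 N/mm^2
TS (perpendicular) = 83 / 22.8 = 3.64 N/mm^2


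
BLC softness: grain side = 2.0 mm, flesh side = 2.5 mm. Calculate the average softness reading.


2.25 mm


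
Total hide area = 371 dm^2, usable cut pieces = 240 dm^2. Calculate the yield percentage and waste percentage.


Yield = 240 / 371 x 100 = 64.7%
Waste = 371 - 240 = 131 dm^2
Waste% = 100 - 64.7 = 35.3%


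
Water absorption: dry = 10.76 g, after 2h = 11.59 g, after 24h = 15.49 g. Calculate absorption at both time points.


2h absorption = 7.7%
24h absorption = 44.0%

WA (2h) = (11.59 - 10.76) / 10.76 x 100 = 7.7%
WA (24h) = (15.49 - 10.76) / 10.76 x 100 = 44.0%


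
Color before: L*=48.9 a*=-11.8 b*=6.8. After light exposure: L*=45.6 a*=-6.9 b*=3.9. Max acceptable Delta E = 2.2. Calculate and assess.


Delta E = 6.58
Passes: No

dL = -3.3, da = 4.9, db = -2.9
dE = sqrt((-3.3)^2 + (4.9)^2 + (-2.9)^2) = 6.58
Max = 2.2
Passes: No


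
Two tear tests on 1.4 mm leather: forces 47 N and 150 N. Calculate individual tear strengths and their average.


Tear 1 = 33.6 N/mm
Tear 2 = 107.1 N/mm
Average = 70.4 N/mm

Tear 1 = 47 / 1.4 = 33.6 N/mm
Tear 2 = 150 / 1.4 = 107.1 N/mm
Average = (33.6 + 107.1) / 2 = 70.4 N/mm


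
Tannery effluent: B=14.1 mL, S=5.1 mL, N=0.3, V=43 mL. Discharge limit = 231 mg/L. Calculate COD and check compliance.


COD = (14.1 - 5.1) x 0.3 x 8000 / 43 = 502.3 mg/L
Limit: 231 mg/L
Compliant: No


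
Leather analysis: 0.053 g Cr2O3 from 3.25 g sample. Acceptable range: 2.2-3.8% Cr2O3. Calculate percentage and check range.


Cr2O3 = 1.63%
Within range: No

Cr2O3% = 0.053 / 3.25 x 100 = 1.63%
Acceptable range: 2.2 to 3.8%
Within range: No


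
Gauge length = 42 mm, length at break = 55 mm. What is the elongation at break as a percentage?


Extension = 55 - 42 = 13 mm
Elongation = 13 / 42 x 100 = 31.0%


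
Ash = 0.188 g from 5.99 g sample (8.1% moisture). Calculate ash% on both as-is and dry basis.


As-is ash% = 0.188 / 5.99 x 100 = 3.14%
Dry mass = 5.99 x (100 - 8.1) / 100 = 5.50481 g
Dry-basis ash% = 0.188 / 5.50481 x 100 = 3.42%


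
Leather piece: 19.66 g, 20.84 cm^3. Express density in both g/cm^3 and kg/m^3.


Density = 19.66 / 20.84 = 0.943 g/cm^3
Convert: 0.943 x 1000 = 943 kg/m^3


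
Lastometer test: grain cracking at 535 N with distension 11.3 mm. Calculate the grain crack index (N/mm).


47.3 N/mm

Grain crack index = force / distension
Index = 535 / 11.3 = 47.3 N/mm


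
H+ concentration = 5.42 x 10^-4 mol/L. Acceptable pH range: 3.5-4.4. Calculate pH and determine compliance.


pH = 3.27
Compliant: No


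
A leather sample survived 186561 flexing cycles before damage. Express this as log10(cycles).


log10(186561) = 5.27
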